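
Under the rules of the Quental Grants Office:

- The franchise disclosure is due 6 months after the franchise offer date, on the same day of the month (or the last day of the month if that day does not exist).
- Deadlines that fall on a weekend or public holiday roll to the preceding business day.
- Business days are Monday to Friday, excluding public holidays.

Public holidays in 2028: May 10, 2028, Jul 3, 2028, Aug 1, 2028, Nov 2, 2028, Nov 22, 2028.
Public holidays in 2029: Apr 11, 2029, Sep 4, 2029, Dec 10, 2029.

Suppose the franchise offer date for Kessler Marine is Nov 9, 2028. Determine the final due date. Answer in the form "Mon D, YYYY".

May 9, 2029

6 months after Nov 9, 2028, on the same day of the month, is May 9, 2029.
May 9, 2029 is a Wednesday and not a listed holiday, so it stands.
So the filing is due May 9, 2029.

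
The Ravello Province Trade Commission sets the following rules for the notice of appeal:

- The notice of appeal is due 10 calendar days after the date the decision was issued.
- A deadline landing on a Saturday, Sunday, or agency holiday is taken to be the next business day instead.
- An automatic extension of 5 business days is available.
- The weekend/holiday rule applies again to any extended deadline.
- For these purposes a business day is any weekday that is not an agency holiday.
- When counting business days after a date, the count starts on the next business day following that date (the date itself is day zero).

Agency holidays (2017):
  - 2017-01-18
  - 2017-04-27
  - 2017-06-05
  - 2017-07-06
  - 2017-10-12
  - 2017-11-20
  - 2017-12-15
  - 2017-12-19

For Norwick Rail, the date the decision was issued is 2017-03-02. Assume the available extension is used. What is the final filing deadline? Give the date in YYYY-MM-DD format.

2017-03-20

Trigger date 2017-03-02 + 10 calendar days = 2017-03-12.
Because 2017-03-12 is a Sunday, the deadline becomes 2017-03-13 (Monday).
The 5-business-day extension runs from 2017-03-13 to 2017-03-20.
2017-03-20 falls on a Monday, which is a business day, so no adjustment is needed.
So the filing is due 2017-03-20.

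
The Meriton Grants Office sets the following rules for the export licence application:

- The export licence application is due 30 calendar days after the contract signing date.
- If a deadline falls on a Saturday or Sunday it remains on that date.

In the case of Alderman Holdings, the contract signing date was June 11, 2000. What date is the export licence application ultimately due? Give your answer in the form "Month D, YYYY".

From June 11, 2000, 30 calendar days later is July 11, 2000.
July 11, 2000 is a Tuesday; no weekend or holiday adjustment applies.
The final due date is July 11, 2000.

July 11, 2000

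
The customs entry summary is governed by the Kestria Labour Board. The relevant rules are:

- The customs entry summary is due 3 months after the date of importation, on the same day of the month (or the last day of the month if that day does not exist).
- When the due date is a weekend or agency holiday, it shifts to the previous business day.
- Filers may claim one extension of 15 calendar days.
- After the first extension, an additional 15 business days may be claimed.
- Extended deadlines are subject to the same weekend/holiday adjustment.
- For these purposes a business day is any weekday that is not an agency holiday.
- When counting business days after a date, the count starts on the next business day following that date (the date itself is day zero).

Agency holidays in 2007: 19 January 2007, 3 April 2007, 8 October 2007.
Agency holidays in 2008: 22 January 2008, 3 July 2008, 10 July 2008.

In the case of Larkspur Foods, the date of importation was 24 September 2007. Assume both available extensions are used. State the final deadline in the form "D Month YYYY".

Moving 3 months forward from 24 September 2007 on the corresponding day gives 24 December 2007.
24 December 2007 falls on a Monday, which is a business day, so no adjustment is needed.
Add the 15 calendar-day extension to 24 December 2007: 8 January 2008.
Since 8 January 2008 is a Tuesday and not a holiday, the date is unchanged.
Counting 15 further business days from 8 January 2008 reaches 30 January 2008.
30 January 2008 is a Wednesday and not a listed holiday, so it stands.
So the filing is due 30 January 2008.

30 January 2008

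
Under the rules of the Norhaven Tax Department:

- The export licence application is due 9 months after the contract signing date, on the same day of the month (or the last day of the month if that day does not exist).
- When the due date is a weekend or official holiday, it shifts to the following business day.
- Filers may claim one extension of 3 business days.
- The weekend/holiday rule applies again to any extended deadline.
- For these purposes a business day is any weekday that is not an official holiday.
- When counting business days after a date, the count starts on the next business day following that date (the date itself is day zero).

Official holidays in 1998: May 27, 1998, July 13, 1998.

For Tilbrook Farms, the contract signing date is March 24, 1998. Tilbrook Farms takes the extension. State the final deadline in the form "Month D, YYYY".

December 29, 1998

9 months from March 24, 1998 is December 24, 1998.
December 24, 1998 is a Thursday and not a listed holiday, so it stands.
The 3-business-day extension runs from December 24, 1998 to December 29, 1998.
December 29, 1998 (Tuesday) is already a business day.
The final due date is December 29, 1998.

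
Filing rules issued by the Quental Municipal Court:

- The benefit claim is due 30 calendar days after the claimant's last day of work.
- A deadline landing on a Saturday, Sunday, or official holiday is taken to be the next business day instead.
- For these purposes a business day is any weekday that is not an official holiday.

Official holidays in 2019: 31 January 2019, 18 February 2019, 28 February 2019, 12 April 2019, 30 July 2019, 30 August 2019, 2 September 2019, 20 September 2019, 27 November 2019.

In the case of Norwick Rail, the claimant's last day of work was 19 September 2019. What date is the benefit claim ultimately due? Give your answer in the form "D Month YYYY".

21 October 2019

From 19 September 2019, 30 calendar days later is 19 October 2019.
19 October 2019 is a Saturday; the next business day is 21 October 2019 (Monday).
The final due date is 21 October 2019.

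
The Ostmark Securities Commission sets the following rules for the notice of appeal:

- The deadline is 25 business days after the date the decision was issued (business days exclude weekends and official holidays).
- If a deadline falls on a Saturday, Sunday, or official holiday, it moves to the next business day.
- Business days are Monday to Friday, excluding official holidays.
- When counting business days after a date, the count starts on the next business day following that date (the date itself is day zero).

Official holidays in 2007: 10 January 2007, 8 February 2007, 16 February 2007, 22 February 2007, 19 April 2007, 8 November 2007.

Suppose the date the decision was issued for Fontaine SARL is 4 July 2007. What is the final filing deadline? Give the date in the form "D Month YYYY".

Counting 25 business days after 4 July 2007 (skipping weekends and listed holidays) reaches 8 August 2007.
8 August 2007 (Wednesday) is already a business day.
Deadline: 8 August 2007.

8 August 2007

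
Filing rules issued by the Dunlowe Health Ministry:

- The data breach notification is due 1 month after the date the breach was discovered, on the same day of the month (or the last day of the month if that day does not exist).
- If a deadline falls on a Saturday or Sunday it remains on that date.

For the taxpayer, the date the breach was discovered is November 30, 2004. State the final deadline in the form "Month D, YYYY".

December 30, 2004

1 month after November 30, 2004, on the same day of the month, is December 30, 2004.
December 30, 2004 falls on a Thursday. The rules make no weekend/holiday allowance, so it remains December 30, 2004.
The final due date is December 30, 2004.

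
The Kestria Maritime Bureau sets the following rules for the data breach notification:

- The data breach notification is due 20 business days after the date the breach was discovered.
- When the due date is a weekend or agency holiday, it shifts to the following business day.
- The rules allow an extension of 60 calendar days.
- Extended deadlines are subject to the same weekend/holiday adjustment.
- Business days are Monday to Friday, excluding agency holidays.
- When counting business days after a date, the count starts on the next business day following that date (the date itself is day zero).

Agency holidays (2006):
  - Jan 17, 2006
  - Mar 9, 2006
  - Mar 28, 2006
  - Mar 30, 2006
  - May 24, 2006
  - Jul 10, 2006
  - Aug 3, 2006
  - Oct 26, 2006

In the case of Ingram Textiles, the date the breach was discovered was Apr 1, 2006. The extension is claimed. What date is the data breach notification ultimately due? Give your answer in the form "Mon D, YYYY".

Jun 27, 2006

Counting 20 business days after Apr 1, 2006 (skipping weekends and listed holidays) reaches Apr 28, 2006.
Apr 28, 2006 is a Friday and not a listed holiday, so it stands.
The 60-calendar-day extension moves the deadline from Apr 28, 2006 to Jun 27, 2006.
Jun 27, 2006 (Tuesday) is already a business day.
The final due date is Jun 27, 2006.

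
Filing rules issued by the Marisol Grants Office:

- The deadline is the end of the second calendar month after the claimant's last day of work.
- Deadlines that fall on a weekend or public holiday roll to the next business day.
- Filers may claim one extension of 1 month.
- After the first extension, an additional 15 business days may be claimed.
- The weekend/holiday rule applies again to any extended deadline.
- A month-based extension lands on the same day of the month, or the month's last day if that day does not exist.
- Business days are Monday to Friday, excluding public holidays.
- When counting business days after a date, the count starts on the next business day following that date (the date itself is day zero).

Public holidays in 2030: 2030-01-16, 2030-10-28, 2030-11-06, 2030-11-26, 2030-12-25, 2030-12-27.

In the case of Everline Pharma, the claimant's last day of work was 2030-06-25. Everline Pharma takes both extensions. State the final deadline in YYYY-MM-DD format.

The second month after 2030-06-25 is August 2030, whose last day is 2030-08-31.
2030-08-31 is a Saturday, so it moves to the next business day, 2030-09-02 (Monday).
The 1 month extension carries 2030-09-02 to 2030-10-02.
2030-10-02 falls on a Wednesday, which is a business day, so no adjustment is needed.
The 15-business-day extension runs from 2030-10-02 to 2030-10-23.
2030-10-23 (Wednesday) is already a business day.
The final due date is 2030-10-23.

2030-10-23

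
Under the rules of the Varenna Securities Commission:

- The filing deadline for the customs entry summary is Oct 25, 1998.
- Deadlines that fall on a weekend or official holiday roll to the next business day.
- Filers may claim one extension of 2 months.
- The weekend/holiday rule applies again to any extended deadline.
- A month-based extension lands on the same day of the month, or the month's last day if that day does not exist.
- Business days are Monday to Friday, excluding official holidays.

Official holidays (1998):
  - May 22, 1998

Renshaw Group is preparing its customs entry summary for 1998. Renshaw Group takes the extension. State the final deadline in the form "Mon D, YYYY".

The stated deadline is Oct 25, 1998.
Oct 25, 1998 is a Sunday, so it moves to the next business day, Oct 26, 1998 (Monday).
Applying the 2 months extension: 2 months after Oct 26, 1998 is Dec 26, 1998.
Dec 26, 1998 falls on a Saturday. Rolling to the next business day gives Dec 28, 1998, a Monday.
The final due date is Dec 28, 1998.

Dec 28, 1998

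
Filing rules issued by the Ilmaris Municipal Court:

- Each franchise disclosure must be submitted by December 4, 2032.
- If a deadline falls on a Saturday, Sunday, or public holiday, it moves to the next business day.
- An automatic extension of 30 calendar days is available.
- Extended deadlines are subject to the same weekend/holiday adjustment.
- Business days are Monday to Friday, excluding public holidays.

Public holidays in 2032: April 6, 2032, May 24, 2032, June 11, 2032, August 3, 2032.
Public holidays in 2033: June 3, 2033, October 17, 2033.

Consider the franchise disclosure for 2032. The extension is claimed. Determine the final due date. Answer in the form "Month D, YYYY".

January 5, 2033

Start from the fixed due date, December 4, 2032.
December 4, 2032 is a Saturday, so it moves to the next business day, December 6, 2032 (Monday).
With the 30-day extension, December 6, 2032 becomes January 5, 2033.
Since January 5, 2033 is a Wednesday and not a holiday, the date is unchanged.
The final due date is January 5, 2033.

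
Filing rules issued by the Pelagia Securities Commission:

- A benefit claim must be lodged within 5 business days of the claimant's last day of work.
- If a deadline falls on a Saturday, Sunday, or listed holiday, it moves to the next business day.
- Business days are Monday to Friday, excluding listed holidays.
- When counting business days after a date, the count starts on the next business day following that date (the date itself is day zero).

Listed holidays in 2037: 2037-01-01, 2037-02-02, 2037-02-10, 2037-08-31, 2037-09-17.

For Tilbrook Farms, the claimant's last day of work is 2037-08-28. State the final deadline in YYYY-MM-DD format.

2037-09-07

Starting the day after 2037-08-28 and counting 5 business days lands on 2037-09-07.
2037-09-07 falls on a Monday, which is a business day, so no adjustment is needed.
The final due date is 2037-09-07.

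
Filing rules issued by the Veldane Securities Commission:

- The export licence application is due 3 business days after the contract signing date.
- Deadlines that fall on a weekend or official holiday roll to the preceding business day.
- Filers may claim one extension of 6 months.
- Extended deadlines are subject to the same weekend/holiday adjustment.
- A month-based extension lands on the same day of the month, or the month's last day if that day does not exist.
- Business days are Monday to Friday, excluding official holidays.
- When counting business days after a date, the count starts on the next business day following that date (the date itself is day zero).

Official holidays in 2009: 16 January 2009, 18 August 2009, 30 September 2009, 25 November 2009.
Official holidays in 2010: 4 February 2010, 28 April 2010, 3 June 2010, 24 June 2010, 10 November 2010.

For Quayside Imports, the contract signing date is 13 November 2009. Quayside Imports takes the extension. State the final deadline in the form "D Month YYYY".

3 business days after 13 November 2009, excluding weekends and holidays, is 18 November 2009.
18 November 2009 (Wednesday) is already a business day.
Applying the 6 months extension: 6 months after 18 November 2009 is 18 May 2010.
18 May 2010 is a Tuesday and not a listed holiday, so it stands.
Final deadline: 18 May 2010.

18 May 2010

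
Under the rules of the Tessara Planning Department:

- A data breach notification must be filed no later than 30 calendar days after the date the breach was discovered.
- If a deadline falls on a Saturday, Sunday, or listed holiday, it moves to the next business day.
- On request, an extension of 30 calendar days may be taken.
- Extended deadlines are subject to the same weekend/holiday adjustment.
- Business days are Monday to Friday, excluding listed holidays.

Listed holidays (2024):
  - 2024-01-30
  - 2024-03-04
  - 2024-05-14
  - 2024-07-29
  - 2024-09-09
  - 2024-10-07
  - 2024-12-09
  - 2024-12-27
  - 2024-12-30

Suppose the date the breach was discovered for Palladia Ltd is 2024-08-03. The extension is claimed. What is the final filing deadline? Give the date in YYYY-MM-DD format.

2024-10-02

30 calendar days after 2024-08-03 is 2024-09-02.
Since 2024-09-02 is a Monday and not a holiday, the date is unchanged.
Add the 30 calendar-day extension to 2024-09-02: 2024-10-02.
Since 2024-10-02 is a Wednesday and not a holiday, the date is unchanged.
Final deadline: 2024-10-02.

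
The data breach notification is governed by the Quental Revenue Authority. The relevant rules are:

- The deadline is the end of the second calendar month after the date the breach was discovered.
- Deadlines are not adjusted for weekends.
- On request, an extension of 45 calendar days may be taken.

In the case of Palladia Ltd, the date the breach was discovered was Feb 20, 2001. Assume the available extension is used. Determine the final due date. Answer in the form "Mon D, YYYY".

The second month after Feb 20, 2001 is April 2001, whose last day is Apr 30, 2001.
Apr 30, 2001 falls on a Monday. The rules make no weekend/holiday allowance, so it remains Apr 30, 2001.
The 45-calendar-day extension moves the deadline from Apr 30, 2001 to Jun 14, 2001.
No adjustment is made for weekends or holidays, so Jun 14, 2001 stands.
So the filing is due Jun 14, 2001.

Jun 14, 2001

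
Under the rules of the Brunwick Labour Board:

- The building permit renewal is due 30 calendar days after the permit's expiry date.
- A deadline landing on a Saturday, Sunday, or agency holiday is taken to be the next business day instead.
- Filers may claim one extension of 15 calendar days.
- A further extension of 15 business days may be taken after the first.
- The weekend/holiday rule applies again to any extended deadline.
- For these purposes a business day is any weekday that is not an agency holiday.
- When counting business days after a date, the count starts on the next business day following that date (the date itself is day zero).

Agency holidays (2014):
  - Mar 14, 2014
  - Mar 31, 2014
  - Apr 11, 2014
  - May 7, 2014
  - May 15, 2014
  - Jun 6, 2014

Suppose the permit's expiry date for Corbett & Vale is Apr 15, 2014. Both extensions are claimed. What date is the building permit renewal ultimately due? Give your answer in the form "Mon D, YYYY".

Jun 24, 2014

Trigger date Apr 15, 2014 + 30 calendar days = May 15, 2014.
May 15, 2014 falls on a listed holiday. Rolling to the next business day gives May 16, 2014, a Friday.
The 15-calendar-day extension moves the deadline from May 16, 2014 to May 31, 2014.
May 31, 2014 is a Saturday; the next business day is Jun 2, 2014 (Monday).
Counting 15 further business days from Jun 2, 2014 reaches Jun 24, 2014.
Since Jun 24, 2014 is a Tuesday and not a holiday, the date is unchanged.
Deadline: Jun 24, 2014.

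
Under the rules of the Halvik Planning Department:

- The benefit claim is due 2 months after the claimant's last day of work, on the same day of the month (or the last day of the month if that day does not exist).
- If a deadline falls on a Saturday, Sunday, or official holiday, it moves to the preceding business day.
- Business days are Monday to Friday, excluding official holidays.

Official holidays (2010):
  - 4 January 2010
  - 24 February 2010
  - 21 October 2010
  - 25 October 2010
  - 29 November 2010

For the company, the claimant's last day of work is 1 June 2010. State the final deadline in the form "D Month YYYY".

30 July 2010

2 months from 1 June 2010 is 1 August 2010.
1 August 2010 is a Sunday, so it moves to the preceding business day, 30 July 2010 (Friday).
The final due date is 30 July 2010.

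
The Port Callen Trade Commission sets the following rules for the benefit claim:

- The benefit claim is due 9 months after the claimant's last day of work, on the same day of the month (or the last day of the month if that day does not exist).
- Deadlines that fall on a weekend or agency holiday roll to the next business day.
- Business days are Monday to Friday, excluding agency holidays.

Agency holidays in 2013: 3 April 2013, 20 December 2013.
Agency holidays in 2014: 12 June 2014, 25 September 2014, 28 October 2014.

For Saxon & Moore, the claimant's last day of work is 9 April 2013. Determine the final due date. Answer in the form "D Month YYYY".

9 January 2014

Moving 9 months forward from 9 April 2013 on the corresponding day gives 9 January 2014.
9 January 2014 (Thursday) is already a business day.
Deadline: 9 January 2014.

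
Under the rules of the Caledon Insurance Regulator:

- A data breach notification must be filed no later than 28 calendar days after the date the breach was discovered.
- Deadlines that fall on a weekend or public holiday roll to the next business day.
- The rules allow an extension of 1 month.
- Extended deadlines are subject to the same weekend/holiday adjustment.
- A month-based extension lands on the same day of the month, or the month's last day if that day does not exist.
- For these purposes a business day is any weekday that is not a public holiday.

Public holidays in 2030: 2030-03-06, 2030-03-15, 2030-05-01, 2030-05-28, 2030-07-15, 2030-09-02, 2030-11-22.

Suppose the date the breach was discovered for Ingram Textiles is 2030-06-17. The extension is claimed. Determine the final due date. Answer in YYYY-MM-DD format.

Trigger date 2030-06-17 + 28 calendar days = 2030-07-15.
Because 2030-07-15 is a listed holiday, the deadline becomes 2030-07-16 (Tuesday).
The 1 month extension carries 2030-07-16 to 2030-08-16.
Since 2030-08-16 is a Friday and not a holiday, the date is unchanged.
So the filing is due 2030-08-16.

2030-08-16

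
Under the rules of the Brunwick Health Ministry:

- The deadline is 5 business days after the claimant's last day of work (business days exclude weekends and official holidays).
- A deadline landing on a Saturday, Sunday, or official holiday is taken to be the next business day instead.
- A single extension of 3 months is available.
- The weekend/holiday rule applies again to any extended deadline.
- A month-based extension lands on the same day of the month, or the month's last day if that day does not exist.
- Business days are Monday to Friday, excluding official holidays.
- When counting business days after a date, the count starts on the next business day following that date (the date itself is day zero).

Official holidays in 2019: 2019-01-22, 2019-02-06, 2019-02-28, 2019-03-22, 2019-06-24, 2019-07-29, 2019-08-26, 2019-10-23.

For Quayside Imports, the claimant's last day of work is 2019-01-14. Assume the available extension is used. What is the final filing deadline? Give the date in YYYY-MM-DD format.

Starting the day after 2019-01-14 and counting 5 business days lands on 2019-01-21.
2019-01-21 falls on a Monday, which is a business day, so no adjustment is needed.
Applying the 3 months extension: 3 months after 2019-01-21 is 2019-04-21.
2019-04-21 is a Sunday, so it moves to the next business day, 2019-04-22 (Monday).
Final deadline: 2019-04-22.

2019-04-22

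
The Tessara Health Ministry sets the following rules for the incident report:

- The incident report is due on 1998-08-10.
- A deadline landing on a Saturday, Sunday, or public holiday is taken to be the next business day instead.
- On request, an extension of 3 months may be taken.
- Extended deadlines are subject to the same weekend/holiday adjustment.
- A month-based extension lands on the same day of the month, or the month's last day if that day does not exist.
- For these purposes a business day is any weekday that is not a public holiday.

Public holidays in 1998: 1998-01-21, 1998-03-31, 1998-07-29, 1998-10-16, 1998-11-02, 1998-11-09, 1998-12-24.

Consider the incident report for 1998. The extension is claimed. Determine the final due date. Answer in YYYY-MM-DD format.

Start from the fixed due date, 1998-08-10.
1998-08-10 (Monday) is already a business day.
Applying the 3 months extension: 3 months after 1998-08-10 is 1998-11-10.
1998-11-10 is a Tuesday and not a listed holiday, so it stands.
The final due date is 1998-11-10.

1998-11-10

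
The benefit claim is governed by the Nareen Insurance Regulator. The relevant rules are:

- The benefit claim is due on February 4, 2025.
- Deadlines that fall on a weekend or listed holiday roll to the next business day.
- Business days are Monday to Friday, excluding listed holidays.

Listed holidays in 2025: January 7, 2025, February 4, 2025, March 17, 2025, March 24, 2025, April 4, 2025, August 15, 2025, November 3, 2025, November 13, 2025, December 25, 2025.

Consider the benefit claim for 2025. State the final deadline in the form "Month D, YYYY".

February 5, 2025

The statutory due date is February 4, 2025.
Because February 4, 2025 is a listed holiday, the deadline becomes February 5, 2025 (Wednesday).
Final deadline: February 5, 2025.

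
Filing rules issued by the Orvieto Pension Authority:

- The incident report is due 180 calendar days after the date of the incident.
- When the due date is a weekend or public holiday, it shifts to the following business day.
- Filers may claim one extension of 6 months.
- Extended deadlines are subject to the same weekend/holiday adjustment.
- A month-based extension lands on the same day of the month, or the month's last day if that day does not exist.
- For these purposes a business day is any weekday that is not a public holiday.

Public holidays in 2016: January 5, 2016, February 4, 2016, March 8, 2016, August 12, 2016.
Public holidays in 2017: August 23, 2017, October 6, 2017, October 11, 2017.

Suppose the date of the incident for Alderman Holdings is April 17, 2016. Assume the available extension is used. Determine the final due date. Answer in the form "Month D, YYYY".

April 14, 2017

From April 17, 2016, 180 calendar days later is October 14, 2016.
October 14, 2016 (Friday) is already a business day.
Add 6 months to October 14, 2016: April 14, 2017.
April 14, 2017 falls on a Friday, which is a business day, so no adjustment is needed.
So the filing is due April 14, 2017.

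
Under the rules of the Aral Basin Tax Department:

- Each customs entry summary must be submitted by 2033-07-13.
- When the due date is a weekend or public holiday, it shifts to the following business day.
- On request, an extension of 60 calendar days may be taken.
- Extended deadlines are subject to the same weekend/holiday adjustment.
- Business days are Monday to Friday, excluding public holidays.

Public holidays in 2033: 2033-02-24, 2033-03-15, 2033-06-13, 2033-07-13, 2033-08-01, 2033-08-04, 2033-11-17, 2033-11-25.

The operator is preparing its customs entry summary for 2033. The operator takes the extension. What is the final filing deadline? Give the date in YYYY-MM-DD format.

2033-09-12

The statutory due date is 2033-07-13.
Because 2033-07-13 is a listed holiday, the deadline becomes 2033-07-14 (Thursday).
Add the 60 calendar-day extension to 2033-07-14: 2033-09-12.
Since 2033-09-12 is a Monday and not a holiday, the date is unchanged.
The final due date is 2033-09-12.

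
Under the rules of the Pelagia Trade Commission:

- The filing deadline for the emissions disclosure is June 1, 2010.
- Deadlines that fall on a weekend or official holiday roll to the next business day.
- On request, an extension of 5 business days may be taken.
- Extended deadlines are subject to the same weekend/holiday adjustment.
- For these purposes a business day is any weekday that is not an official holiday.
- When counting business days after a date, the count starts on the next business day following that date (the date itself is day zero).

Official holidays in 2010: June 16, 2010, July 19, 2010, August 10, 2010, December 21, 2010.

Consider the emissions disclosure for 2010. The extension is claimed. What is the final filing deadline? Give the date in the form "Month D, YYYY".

June 8, 2010

The statutory due date is June 1, 2010.
June 1, 2010 falls on a Tuesday, which is a business day, so no adjustment is needed.
Counting 5 further business days from June 1, 2010 reaches June 8, 2010.
June 8, 2010 (Tuesday) is already a business day.
Deadline: June 8, 2010.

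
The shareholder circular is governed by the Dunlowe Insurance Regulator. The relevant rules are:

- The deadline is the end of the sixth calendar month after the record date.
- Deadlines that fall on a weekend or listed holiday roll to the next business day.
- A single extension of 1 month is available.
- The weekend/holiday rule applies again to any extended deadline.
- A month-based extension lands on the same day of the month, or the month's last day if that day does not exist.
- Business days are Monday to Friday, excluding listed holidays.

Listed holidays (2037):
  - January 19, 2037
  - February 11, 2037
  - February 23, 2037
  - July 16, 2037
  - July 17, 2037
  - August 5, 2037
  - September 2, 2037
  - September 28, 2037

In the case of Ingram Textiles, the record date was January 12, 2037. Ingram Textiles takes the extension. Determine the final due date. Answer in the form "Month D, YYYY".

6 months after January 12, 2037 falls in July 2037; the last day of that month is July 31, 2037.
July 31, 2037 falls on a Friday, which is a business day, so no adjustment is needed.
Add 1 month to July 31, 2037: August 31, 2037.
August 31, 2037 is a Monday and not a listed holiday, so it stands.
Deadline: August 31, 2037.

August 31, 2037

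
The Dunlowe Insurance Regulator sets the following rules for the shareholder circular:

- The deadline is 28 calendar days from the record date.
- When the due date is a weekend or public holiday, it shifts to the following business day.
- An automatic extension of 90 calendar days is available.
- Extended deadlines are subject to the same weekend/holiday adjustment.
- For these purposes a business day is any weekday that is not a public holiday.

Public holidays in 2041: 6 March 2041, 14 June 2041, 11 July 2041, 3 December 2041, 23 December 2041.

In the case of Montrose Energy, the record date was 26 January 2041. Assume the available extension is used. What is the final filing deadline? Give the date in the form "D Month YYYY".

Trigger date 26 January 2041 + 28 calendar days = 23 February 2041.
23 February 2041 falls on a Saturday. Rolling to the next business day gives 25 February 2041, a Monday.
Add the 90 calendar-day extension to 25 February 2041: 26 May 2041.
26 May 2041 is a Sunday, so it moves to the next business day, 27 May 2041 (Monday).
So the filing is due 27 May 2041.

27 May 2041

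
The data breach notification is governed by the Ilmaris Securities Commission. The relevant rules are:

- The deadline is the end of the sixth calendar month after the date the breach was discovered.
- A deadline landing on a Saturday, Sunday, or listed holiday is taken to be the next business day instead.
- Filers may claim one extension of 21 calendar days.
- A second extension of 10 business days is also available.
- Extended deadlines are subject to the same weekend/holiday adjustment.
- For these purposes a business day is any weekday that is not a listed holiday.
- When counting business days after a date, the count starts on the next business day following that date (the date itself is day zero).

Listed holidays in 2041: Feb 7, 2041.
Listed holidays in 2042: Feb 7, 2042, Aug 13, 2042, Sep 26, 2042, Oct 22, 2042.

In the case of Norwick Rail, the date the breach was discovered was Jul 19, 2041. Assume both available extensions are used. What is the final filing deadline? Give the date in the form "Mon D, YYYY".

Mar 7, 2042

6 months after Jul 19, 2041 is January 2042; that month ends on Jan 31, 2042.
Since Jan 31, 2042 is a Friday and not a holiday, the date is unchanged.
Applying the 21-calendar-day extension: Jan 31, 2042 + 21 days = Feb 21, 2042.
Since Feb 21, 2042 is a Friday and not a holiday, the date is unchanged.
Counting 10 further business days from Feb 21, 2042 reaches Mar 7, 2042.
Mar 7, 2042 is a Friday and not a listed holiday, so it stands.
Final deadline: Mar 7, 2042.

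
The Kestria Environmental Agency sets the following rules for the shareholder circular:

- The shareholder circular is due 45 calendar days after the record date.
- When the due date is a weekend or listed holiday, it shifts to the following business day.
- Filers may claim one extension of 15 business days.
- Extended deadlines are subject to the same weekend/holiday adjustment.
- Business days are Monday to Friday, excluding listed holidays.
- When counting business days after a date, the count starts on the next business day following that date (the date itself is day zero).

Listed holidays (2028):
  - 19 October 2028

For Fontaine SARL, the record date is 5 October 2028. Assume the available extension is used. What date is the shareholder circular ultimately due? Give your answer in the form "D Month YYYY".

Trigger date 5 October 2028 + 45 calendar days = 19 November 2028.
19 November 2028 is a Sunday, so it moves to the next business day, 20 November 2028 (Monday).
The 15-business-day extension runs from 20 November 2028 to 11 December 2028.
Since 11 December 2028 is a Monday and not a holiday, the date is unchanged.
Deadline: 11 December 2028.

11 December 2028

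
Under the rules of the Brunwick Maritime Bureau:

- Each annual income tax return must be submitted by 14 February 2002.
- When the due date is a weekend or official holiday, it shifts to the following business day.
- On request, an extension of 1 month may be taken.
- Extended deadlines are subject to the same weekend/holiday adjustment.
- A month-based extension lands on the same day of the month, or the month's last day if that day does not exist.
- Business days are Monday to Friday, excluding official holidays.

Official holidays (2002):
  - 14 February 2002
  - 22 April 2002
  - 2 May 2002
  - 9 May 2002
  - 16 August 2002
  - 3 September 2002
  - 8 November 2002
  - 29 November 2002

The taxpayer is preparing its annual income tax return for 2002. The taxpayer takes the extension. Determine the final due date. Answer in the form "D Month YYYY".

The statutory due date is 14 February 2002.
Because 14 February 2002 is a listed holiday, the deadline becomes 15 February 2002 (Friday).
The 1 month extension carries 15 February 2002 to 15 March 2002.
15 March 2002 falls on a Friday, which is a business day, so no adjustment is needed.
Final deadline: 15 March 2002.

15 March 2002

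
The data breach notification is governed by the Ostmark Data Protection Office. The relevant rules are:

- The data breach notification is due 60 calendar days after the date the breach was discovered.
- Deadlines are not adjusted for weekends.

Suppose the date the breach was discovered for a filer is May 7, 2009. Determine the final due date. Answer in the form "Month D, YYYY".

July 6, 2009

60 calendar days after May 7, 2009 is July 6, 2009.
No adjustment is made for weekends or holidays, so July 6, 2009 stands.
So the filing is due July 6, 2009.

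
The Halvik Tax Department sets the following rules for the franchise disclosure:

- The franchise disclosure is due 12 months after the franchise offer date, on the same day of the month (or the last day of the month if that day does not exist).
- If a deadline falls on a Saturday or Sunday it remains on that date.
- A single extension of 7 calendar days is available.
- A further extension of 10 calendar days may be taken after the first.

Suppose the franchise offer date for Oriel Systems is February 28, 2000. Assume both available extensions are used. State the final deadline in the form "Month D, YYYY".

March 17, 2001

12 months after February 28, 2000, on the same day of the month, is February 28, 2001.
No adjustment is made for weekends or holidays, so February 28, 2001 stands.
The 7-calendar-day extension moves the deadline from February 28, 2001 to March 7, 2001.
March 7, 2001 is a Wednesday; no weekend or holiday adjustment applies.
Add the 10 calendar-day extension to March 7, 2001: March 17, 2001.
March 17, 2001 falls on a Saturday. The rules make no weekend/holiday allowance, so it remains March 17, 2001.
Deadline: March 17, 2001.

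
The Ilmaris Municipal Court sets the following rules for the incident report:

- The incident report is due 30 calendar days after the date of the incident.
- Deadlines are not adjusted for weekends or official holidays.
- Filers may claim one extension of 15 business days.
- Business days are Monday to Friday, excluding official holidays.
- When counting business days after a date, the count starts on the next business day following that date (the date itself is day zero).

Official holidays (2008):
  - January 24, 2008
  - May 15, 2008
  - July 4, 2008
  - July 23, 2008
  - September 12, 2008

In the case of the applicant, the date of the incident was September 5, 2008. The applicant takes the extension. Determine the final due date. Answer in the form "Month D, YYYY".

October 24, 2008

From September 5, 2008, 30 calendar days later is October 5, 2008.
October 5, 2008 falls on a Sunday. The rules make no weekend/holiday allowance, so it remains October 5, 2008.
Counting 15 further business days from October 5, 2008 reaches October 24, 2008.
No adjustment is made for weekends or holidays, so October 24, 2008 stands.
So the filing is due October 24, 2008.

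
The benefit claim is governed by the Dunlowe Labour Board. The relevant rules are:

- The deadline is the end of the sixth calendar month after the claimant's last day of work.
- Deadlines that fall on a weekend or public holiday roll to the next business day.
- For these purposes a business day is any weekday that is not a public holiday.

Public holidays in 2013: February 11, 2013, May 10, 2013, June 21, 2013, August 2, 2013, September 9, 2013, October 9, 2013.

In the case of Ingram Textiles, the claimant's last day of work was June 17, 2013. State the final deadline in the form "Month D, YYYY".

The sixth month after June 17, 2013 is December 2013, whose last day is December 31, 2013.
December 31, 2013 is a Tuesday and not a listed holiday, so it stands.
So the filing is due December 31, 2013.

December 31, 2013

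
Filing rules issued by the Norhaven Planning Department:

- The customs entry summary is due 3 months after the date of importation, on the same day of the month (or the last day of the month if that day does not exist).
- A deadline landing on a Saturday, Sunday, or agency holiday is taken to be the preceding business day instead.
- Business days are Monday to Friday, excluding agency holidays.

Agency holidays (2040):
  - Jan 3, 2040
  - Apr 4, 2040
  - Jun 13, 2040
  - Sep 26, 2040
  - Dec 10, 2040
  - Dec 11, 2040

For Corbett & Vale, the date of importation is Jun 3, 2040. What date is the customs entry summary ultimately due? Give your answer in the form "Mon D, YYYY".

Sep 3, 2040

3 months from Jun 3, 2040 is Sep 3, 2040.
Sep 3, 2040 is a Monday and not a listed holiday, so it stands.
The final due date is Sep 3, 2040.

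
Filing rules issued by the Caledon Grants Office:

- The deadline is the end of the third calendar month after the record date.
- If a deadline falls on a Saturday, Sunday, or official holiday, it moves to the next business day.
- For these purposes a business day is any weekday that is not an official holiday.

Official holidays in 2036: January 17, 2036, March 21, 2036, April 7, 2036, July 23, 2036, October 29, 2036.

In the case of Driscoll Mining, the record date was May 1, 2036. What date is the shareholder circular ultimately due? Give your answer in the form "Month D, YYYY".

3 months after May 1, 2036 is August 2036; that month ends on August 31, 2036.
August 31, 2036 falls on a Sunday. Rolling to the next business day gives September 1, 2036, a Monday.
Deadline: September 1, 2036.

September 1, 2036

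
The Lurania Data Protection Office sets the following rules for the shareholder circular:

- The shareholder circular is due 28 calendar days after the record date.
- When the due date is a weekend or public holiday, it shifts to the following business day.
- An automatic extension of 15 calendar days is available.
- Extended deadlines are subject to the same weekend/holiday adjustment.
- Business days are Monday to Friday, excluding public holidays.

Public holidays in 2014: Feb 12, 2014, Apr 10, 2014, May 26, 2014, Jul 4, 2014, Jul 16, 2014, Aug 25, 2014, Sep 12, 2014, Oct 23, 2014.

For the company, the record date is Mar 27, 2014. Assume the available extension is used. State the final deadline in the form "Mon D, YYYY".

Trigger date Mar 27, 2014 + 28 calendar days = Apr 24, 2014.
Apr 24, 2014 is a Thursday and not a listed holiday, so it stands.
Add the 15 calendar-day extension to Apr 24, 2014: May 9, 2014.
May 9, 2014 is a Friday and not a listed holiday, so it stands.
Final deadline: May 9, 2014.

May 9, 2014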